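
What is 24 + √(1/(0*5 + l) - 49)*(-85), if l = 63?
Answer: 24 - 85*I*√21602/21 ≈ 24.0 - 594.9*I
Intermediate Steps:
24 + √(1/(0*5 + l) - 49)*(-85) = 24 + √(1/(0*5 + 63) - 49)*(-85) = 24 + √(1/(0 + 63) - 49)*(-85) = 24 + √(1/63 - 49)*(-85) = 24 + √(-3086/63)*(-85) = 24 + (I*√21602/21)*(-85) = 24 - 85*I*√21602/21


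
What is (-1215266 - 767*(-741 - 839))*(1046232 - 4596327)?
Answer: 12091623570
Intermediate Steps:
(-1215266 - 767*(-741 - 839))*(1046232 - 4596327) = (-1215266 - 767*(-1580))*(-3550095) = (-1215266 + 1211860)*(-3550095) = -3406*(-3550095) = 12091623570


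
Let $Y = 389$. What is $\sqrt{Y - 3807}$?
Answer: $i \sqrt{3418} \approx 58.464 i$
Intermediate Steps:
$\sqrt{Y - 3807} = \sqrt{389 - 3807} = \sqrt{-3418} = i \sqrt{3418}$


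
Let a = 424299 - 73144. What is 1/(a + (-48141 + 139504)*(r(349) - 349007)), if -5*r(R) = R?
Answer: -5/159461762617 ≈ -3.1355e-11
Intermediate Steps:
r(R) = -R/5
a = 351155
1/(a + (-48141 + 139504)*(r(349) - 349007)) = 1/(351155 + (-48141 + 139504)*(-⅕*349 - 349007)) = 1/(351155 + 91363*(-349/5 - 349007)) = 1/(351155 + 91363*(-1745384/5)) = 1/(351155 - 159463518392/5) = 1/(-159461762617/5) = -5/159461762617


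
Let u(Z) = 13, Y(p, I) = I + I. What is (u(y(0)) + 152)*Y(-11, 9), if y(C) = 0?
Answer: 2970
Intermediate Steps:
Y(p, I) = 2*I
(u(y(0)) + 152)*Y(-11, 9) = (13 + 152)*(2*9) = 165*18 = 2970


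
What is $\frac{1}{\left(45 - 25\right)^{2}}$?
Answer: $\frac{1}{400} \approx 0.0025$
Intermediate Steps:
$\frac{1}{\left(45 - 25\right)^{2}} = \frac{1}{20^{2}} = \frac{1}{400}$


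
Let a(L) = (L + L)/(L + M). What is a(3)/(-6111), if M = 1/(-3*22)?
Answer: -44/133763 ≈ -0.00032894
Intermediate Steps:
M = -1/66 (M = 1/(-66) = -1/66 ≈ -0.015152)
a(L) = 2*L/(-1/66 + L) (a(L) = (L + L)/(L - 1/66) = (2*L)/(-1/66 + L) = 2*L/(-1/66 + L))
a(3)/(-6111) = (132*3/(-1 + 66*3))/(-6111) = (132*3/(-1 + 198))*(-1/6111) = (132*3/197)*(-1/6111) = (132*3*(1/197))*(-1/6111) = (396/197)*(-1/6111) = -44/133763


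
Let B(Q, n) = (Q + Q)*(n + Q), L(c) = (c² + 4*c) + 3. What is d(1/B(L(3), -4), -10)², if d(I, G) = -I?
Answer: 1/921600 ≈ 1.0851e-6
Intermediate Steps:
L(c) = 3 + c² + 4*c
B(Q, n) = 2*Q*(Q + n) (B(Q, n) = (2*Q)*(Q + n) = 2*Q*(Q + n))
d(1/B(L(3), -4), -10)² = (-1/(2*(3 + 3² + 4*3)*((3 + 3² + 4*3) - 4)))² = (-1/(2*(3 + 9 + 12)*((3 + 9 + 12) - 4)))² = (-1/(2*24*(24 - 4)))² = (-1/(2*24*20))² = (-1/960)² = 1/921600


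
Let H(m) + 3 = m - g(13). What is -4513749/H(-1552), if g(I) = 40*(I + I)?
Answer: 1504583/865 ≈ 1739.4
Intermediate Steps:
g(I) = 80*I (g(I) = 40*(2*I) = 80*I)
H(m) = -1043 + m (H(m) = -3 + (m - 80*13) = -3 + (m - 1*1040) = -3 + (m - 1040) = -3 + (-1040 + m) = -1043 + m)
-4513749/H(-1552) = -4513749/(-1043 - 1552) = -4513749/(-2595) = -4513749*(-1/2595) = 1504583/865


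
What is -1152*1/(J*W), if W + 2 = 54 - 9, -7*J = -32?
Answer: -252/43 ≈ -5.8605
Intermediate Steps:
J = 32/7 (J = -⅐*(-32) = 32/7 ≈ 4.5714)
W = 43 (W = -2 + (54 - 9) = -2 + 45 = 43)
-1152*1/(J*W) = -1152/(43*(32/7)) = -1152/1376/7 = -1152*7/1376 = -252/43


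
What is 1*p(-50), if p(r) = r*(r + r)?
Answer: 5000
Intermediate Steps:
p(r) = 2*r² (p(r) = r*(2*r) = 2*r²)
1*p(-50) = 1*(2*(-50)²) = 1*(2*2500) = 1*5000 = 5000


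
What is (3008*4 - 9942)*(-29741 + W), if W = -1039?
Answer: -64330200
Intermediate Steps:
(3008*4 - 9942)*(-29741 + W) = (3008*4 - 9942)*(-29741 - 1039) = (12032 - 9942)*(-30780) = 2090*(-30780) = -64330200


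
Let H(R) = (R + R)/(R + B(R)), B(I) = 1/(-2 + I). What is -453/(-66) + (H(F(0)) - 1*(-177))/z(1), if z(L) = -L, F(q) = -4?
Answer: -94631/550 ≈ -172.06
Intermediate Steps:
H(R) = 2*R/(R + 1/(-2 + R)) (H(R) = (R + R)/(R + 1/(-2 + R)) = (2*R)/(R + 1/(-2 + R)) = 2*R/(R + 1/(-2 + R)))
-453/(-66) + (H(F(0)) - 1*(-177))/z(1) = -453/(-66) + (2*(-4)*(-2 - 4)/(1 - 4*(-2 - 4)) - 1*(-177))/((-1*1)) = -453*(-1/66) + (2*(-4)*(-6)/(1 - 4*(-6)) + 177)/(-1) = 151/22 + (2*(-4)*(-6)/(1 + 24) + 177)*(-1) = 151/22 + (2*(-4)*(-6)/25 + 177)*(-1) = 151/22 + (2*(-4)*(1/25)*(-6) + 177)*(-1) = 151/22 + (48/25 + 177)*(-1) = 151/22 + (4473/25)*(-1) = 151/22 - 4473/25 = -94631/550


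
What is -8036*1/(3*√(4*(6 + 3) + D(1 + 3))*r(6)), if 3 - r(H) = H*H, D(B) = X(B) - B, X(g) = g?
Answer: 4018/297 ≈ 13.529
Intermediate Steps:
D(B) = 0 (D(B) = B - B = 0)
r(H) = 3 - H² (r(H) = 3 - H*H = 3 - H²)
-8036*1/(3*√(4*(6 + 3) + D(1 + 3))*r(6)) = -8036*1/(3*(3 - 1*6²)*√(4*(6 + 3) + 0)) = -8036*1/(3*(3 - 1*36)*√(4*9 + 0)) = -8036*1/(3*(3 - 36)*√(36 + 0)) = -8036/((√36*3)*(-33)) = -8036/((6*3)*(-33)) = -8036/(18*(-33)) = -8036/(-594) = -8036*(-1/594) = 4018/297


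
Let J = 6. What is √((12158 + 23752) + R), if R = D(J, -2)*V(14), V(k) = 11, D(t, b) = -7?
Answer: √35833 ≈ 189.30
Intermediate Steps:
R = -77 (R = -7*11 = -77)
√((12158 + 23752) + R) = √((12158 + 23752) - 77) = √(35910 - 77) = √35833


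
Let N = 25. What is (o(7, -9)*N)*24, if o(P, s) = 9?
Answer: 5400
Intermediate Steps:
(o(7, -9)*N)*24 = (9*25)*24 = 225*24 = 5400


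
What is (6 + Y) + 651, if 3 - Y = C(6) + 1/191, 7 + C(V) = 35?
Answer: 120711/191 ≈ 632.00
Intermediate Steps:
C(V) = 28 (C(V) = -7 + 35 = 28)
Y = -4776/191 (Y = 3 - (28 + 1/191) = 3 - 1*5349/191 = 3 - 5349/191 = -4776/191 ≈ -25.005)
(6 + Y) + 651 = (6 - 4776/191) + 651 = -3630/191 + 651 = 120711/191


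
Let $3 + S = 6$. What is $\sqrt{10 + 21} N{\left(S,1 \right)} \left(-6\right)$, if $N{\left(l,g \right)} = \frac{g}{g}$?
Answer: $- 6 \sqrt{31} \approx -33.407$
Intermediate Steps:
$S = 3$ ($S = -3 + 6 = 3$)
$N{\left(l,g \right)} = 1$
$\sqrt{10 + 21} N{\left(S,1 \right)} \left(-6\right) = \sqrt{10 + 21} \cdot 1 \left(-6\right) = \sqrt{31} \cdot 1 \left(-6\right) = \sqrt{31} \left(-6\right) = - 6 \sqrt{31}$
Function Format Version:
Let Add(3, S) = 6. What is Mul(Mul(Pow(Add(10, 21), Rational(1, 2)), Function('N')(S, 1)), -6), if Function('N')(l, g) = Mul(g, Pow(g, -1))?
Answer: Mul(-6, Pow(31, Rational(1, 2))) ≈ -33.407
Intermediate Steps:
S = 3 (S = Add(-3, 6) = 3)
Function('N')(l, g) = 1
Mul(Mul(Pow(Add(10, 21), Rational(1, 2)), Function('N')(S, 1)), -6) = Mul(Mul(Pow(Add(10, 21), Rational(1, 2)), 1), -6) = Mul(Mul(Pow(31, Rational(1, 2)), 1), -6) = Mul(Pow(31, Rational(1, 2)), -6) = Mul(-6, Pow(31, Rational(1, 2)))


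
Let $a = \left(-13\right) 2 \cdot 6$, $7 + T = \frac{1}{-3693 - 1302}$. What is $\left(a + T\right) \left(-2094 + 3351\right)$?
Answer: $- \frac{341143934}{1665} \approx -2.0489 \cdot 10^{5}$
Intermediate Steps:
$T = - \frac{34966}{4995}$ ($T = -7 + \frac{1}{-3693 - 1302} = -7 + \frac{1}{-4995} = -7 - \frac{1}{4995} = - \frac{34966}{4995} \approx -7.0002$)
$a = -156$ ($a = \left(-26\right) 6 = -156$)
$\left(a + T\right) \left(-2094 + 3351\right) = \left(-156 - \frac{34966}{4995}\right) \left(-2094 + 3351\right) = \left(- \frac{814186}{4995}\right) 1257 = - \frac{341143934}{1665}$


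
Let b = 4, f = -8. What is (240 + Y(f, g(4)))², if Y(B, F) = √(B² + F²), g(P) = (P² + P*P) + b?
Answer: 58960 + 1920*√85 ≈ 76662.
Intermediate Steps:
g(P) = 4 + 2*P² (g(P) = (P² + P*P) + 4 = (P² + P²) + 4 = 2*P² + 4 = 4 + 2*P²)
(240 + Y(f, g(4)))² = (240 + √((-8)² + (4 + 2*4²)²))² = (240 + √(64 + (4 + 2*16)²))² = (240 + √(64 + (4 + 32)²))² = (240 + √(64 + 36²))² = (240 + √(64 + 1296))² = (240 + √1360)² = (240 + 4*√85)²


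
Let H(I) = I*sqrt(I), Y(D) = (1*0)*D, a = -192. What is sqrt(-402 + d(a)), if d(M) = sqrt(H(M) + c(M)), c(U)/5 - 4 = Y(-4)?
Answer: sqrt(-402 + 2*sqrt(5 - 384*I*sqrt(3))) ≈ 0.94926 - 19.139*I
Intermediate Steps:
Y(D) = 0 (Y(D) = 0*D = 0)
c(U) = 20 (c(U) = 20 + 5*0 = 20 + 0 = 20)
H(I) = I**(3/2)
d(M) = sqrt(20 + M**(3/2)) (d(M) = sqrt(M**(3/2) + 20) = sqrt(20 + M**(3/2)))
sqrt(-402 + d(a)) = sqrt(-402 + sqrt(20 + (-192)**(3/2))) = sqrt(-402 + sqrt(20 - 1536*I*sqrt(3)))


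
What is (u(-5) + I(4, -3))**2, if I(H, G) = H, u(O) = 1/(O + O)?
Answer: 1521/100 ≈ 15.210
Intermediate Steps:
u(O) = 1/(2*O)
(u(-5) + I(4, -3))**2 = ((1/2)/(-5) + 4)**2 = ((1/2)*(-1/5) + 4)**2 = (-1/10 + 4)**2 = (39/10)**2 = 1521/100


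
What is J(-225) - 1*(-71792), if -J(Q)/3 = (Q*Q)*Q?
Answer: 34243667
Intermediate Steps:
J(Q) = -3*Q³ (J(Q) = -3*Q*Q*Q = -3*Q²*Q = -3*Q³)
J(-225) - 1*(-71792) = -3*(-225)³ - 1*(-71792) = -3*(-11390625) + 71792 = 34171875 + 71792 = 34243667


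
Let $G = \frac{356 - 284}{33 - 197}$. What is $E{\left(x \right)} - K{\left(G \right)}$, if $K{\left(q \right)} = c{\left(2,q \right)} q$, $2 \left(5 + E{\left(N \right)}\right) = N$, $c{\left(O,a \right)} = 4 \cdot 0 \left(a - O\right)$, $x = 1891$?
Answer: $\frac{1881}{2} \approx 940.5$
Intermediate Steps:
$c{\left(O,a \right)} = 0$ ($c{\left(O,a \right)} = 0 \left(a - O\right) = 0$)
$E{\left(N \right)} = -5 + \frac{N}{2}$
$G = - \frac{18}{41}$ ($G = \frac{72}{-164} = 72 \left(- \frac{1}{164}\right) = - \frac{18}{41} \approx -0.43902$)
$K{\left(q \right)} = 0$ ($K{\left(q \right)} = 0 q = 0$)
$E{\left(x \right)} - K{\left(G \right)} = \left(-5 + \frac{1}{2} \cdot 1891\right) - 0 = \left(-5 + \frac{1891}{2}\right) + 0 = \frac{1881}{2} + 0 = \frac{1881}{2}$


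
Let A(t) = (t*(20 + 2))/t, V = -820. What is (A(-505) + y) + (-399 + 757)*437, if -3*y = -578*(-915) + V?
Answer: -58646/3 ≈ -19549.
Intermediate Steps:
y = -528050/3 (y = -(-578*(-915) - 820)/3 = -(528870 - 820)/3 = -⅓*528050 = -528050/3 ≈ -1.7602e+5)
A(t) = 22 (A(t) = (t*22)/t = (22*t)/t = 22)
(A(-505) + y) + (-399 + 757)*437 = (22 - 528050/3) + (-399 + 757)*437 = -527984/3 + 358*437 = -527984/3 + 156446 = -58646/3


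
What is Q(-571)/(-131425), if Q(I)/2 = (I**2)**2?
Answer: -212605467362/131425 ≈ -1.6177e+6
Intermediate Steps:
Q(I) = 2*I**4 (Q(I) = 2*(I**2)**2 = 2*I**4)
Q(-571)/(-131425) = (2*(-571)**4)/(-131425) = (2*106302733681)*(-1/131425) = 212605467362*(-1/131425) = -212605467362/131425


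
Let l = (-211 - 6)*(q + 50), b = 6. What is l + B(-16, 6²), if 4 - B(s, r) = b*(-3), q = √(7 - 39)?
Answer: -10828 - 868*I*√2 ≈ -10828.0 - 1227.5*I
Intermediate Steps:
q = 4*I*√2 (q = √(-32) = 4*I*√2 ≈ 5.6569*I)
B(s, r) = 22 (B(s, r) = 4 - 6*(-3) = 4 - 1*(-18) = 4 + 18 = 22)
l = -10850 - 868*I*√2 (l = (-211 - 6)*(4*I*√2 + 50) = -217*(50 + 4*I*√2) = -10850 - 868*I*√2 ≈ -10850.0 - 1227.5*I)
l + B(-16, 6²) = (-10850 - 868*I*√2) + 22 = -10828 - 868*I*√2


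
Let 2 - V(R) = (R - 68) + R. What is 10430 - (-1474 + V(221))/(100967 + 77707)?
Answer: 931785833/89337 ≈ 10430.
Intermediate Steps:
V(R) = 70 - 2*R (V(R) = 2 - ((R - 68) + R) = 2 - ((-68 + R) + R) = 2 - (-68 + 2*R) = 2 + (68 - 2*R) = 70 - 2*R)
10430 - (-1474 + V(221))/(100967 + 77707) = 10430 - (-1474 + (70 - 2*221))/(100967 + 77707) = 10430 - (-1474 + (70 - 442))/178674 = 10430 - (-1474 - 372)/178674 = 10430 - (-1846)/178674 = 10430 - 1*(-923/89337) = 10430 + 923/89337 = 931785833/89337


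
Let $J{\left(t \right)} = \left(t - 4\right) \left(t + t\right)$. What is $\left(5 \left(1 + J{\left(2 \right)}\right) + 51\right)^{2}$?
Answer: $256$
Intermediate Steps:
$J{\left(t \right)} = 2 t \left(-4 + t\right)$ ($J{\left(t \right)} = \left(-4 + t\right) 2 t = 2 t \left(-4 + t\right)$)
$\left(5 \left(1 + J{\left(2 \right)}\right) + 51\right)^{2} = \left(5 \left(1 + 2 \cdot 2 \left(-4 + 2\right)\right) + 51\right)^{2} = \left(5 \left(1 + 2 \cdot 2 \left(-2\right)\right) + 51\right)^{2} = \left(5 \left(1 - 8\right) + 51\right)^{2} = \left(5 \left(-7\right) + 51\right)^{2} = \left(-35 + 51\right)^{2} = 16^{2} = 256$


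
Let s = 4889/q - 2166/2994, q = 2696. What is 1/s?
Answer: 1345304/1466355 ≈ 0.91745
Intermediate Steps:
s = 1466355/1345304 (s = 4889/2696 - 2166/2994 = 4889*(1/2696) - 2166*1/2994 = 4889/2696 - 361/499 = 1466355/1345304 ≈ 1.0900)
1/s = 1/(1466355/1345304) = 1345304/1466355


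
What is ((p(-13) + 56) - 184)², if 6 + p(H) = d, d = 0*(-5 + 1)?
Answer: 17956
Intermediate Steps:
d = 0 (d = 0*(-4) = 0)
p(H) = -6 (p(H) = -6 + 0 = -6)
((p(-13) + 56) - 184)² = ((-6 + 56) - 184)² = (50 - 184)² = (-134)² = 17956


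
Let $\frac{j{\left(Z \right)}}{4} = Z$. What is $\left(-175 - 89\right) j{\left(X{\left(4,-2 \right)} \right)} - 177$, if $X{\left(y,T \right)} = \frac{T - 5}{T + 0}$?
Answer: $-3873$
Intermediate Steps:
$X{\left(y,T \right)} = \frac{-5 + T}{T}$
$j{\left(Z \right)} = 4 Z$
$\left(-175 - 89\right) j{\left(X{\left(4,-2 \right)} \right)} - 177 = \left(-175 - 89\right) 4 \frac{-5 - 2}{-2} - 177 = \left(-175 - 89\right) 4 \left(\left(- \frac{1}{2}\right) \left(-7\right)\right) - 177 = - 264 \cdot 4 \cdot \frac{7}{2} - 177 = \left(-264\right) 14 - 177 = -3696 - 177 = -3873$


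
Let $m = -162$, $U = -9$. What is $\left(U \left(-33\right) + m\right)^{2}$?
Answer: $18225$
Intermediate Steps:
$\left(U \left(-33\right) + m\right)^{2} = \left(\left(-9\right) \left(-33\right) - 162\right)^{2} = \left(297 - 162\right)^{2} = 135^{2} = 18225$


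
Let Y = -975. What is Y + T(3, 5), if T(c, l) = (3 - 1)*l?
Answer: -965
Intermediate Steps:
T(c, l) = 2*l
Y + T(3, 5) = -975 + 2*5 = -975 + 10 = -965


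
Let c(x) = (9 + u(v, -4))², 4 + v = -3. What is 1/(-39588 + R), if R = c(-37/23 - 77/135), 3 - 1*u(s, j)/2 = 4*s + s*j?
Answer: -1/39363 ≈ -2.5405e-5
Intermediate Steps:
v = -7 (v = -4 - 3 = -7)
u(s, j) = 6 - 8*s - 2*j*s (u(s, j) = 6 - 2*(4*s + s*j) = 6 - 2*(4*s + j*s) = 6 + (-8*s - 2*j*s) = 6 - 8*s - 2*j*s)
c(x) = 225 (c(x) = (9 + (6 - 8*(-7) - 2*(-4)*(-7)))² = (9 + (6 + 56 - 56))² = (9 + 6)² = 15² = 225)
R = 225
1/(-39588 + R) = 1/(-39588 + 225) = 1/(-39363) = -1/39363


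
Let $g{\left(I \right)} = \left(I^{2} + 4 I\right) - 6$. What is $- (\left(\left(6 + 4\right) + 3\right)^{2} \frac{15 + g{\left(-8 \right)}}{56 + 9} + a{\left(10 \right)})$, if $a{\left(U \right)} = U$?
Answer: $- \frac{583}{5} \approx -116.6$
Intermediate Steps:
$g{\left(I \right)} = -6 + I^{2} + 4 I$
$- (\left(\left(6 + 4\right) + 3\right)^{2} \frac{15 + g{\left(-8 \right)}}{56 + 9} + a{\left(10 \right)}) = - (\left(\left(6 + 4\right) + 3\right)^{2} \frac{15 + \left(-6 + \left(-8\right)^{2} + 4 \left(-8\right)\right)}{56 + 9} + 10) = - (\left(10 + 3\right)^{2} \frac{15 - -26}{65} + 10) = - (13^{2} \left(15 + 26\right) \frac{1}{65} + 10) = - (169 \cdot 41 \cdot \frac{1}{65} + 10) = - (169 \cdot \frac{41}{65} + 10) = - (\frac{533}{5} + 10) = \left(-1\right) \frac{583}{5} = - \frac{583}{5}$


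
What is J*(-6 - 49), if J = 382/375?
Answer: -4202/75 ≈ -56.027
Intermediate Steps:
J = 382/375 (J = 382*(1/375) = 382/375 ≈ 1.0187)
J*(-6 - 49) = 382*(-6 - 49)/375 = (382/375)*(-55) = -4202/75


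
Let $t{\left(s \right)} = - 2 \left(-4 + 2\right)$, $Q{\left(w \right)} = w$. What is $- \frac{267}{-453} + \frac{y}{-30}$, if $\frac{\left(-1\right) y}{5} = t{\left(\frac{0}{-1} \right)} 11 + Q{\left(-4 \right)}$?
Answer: $\frac{3287}{453} \approx 7.2561$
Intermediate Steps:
$t{\left(s \right)} = 4$ ($t{\left(s \right)} = \left(-2\right) \left(-2\right) = 4$)
$y = -200$ ($y = - 5 \left(4 \cdot 11 - 4\right) = - 5 \left(44 - 4\right) = \left(-5\right) 40 = -200$)
$- \frac{267}{-453} + \frac{y}{-30} = - \frac{267}{-453} - \frac{200}{-30} = \left(-267\right) \left(- \frac{1}{453}\right) - - \frac{20}{3} = \frac{89}{151} + \frac{20}{3} = \frac{3287}{453}$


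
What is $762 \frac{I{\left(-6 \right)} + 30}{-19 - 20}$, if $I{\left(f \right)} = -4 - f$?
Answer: $- \frac{8128}{13} \approx -625.23$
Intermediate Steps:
$762 \frac{I{\left(-6 \right)} + 30}{-19 - 20} = 762 \frac{\left(-4 - -6\right) + 30}{-19 - 20} = 762 \frac{\left(-4 + 6\right) + 30}{-39} = 762 \left(2 + 30\right) \left(- \frac{1}{39}\right) = 762 \cdot 32 \left(- \frac{1}{39}\right) = 762 \left(- \frac{32}{39}\right) = - \frac{8128}{13}$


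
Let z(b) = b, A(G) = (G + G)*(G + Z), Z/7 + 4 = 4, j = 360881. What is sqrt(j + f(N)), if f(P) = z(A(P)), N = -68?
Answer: sqrt(370129) ≈ 608.38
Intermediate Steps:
Z = 0 (Z = -28 + 7*4 = -28 + 28 = 0)
A(G) = 2*G**2 (A(G) = (G + G)*(G + 0) = (2*G)*G = 2*G**2)
f(P) = 2*P**2
sqrt(j + f(N)) = sqrt(360881 + 2*(-68)**2) = sqrt(360881 + 2*4624) = sqrt(360881 + 9248) = sqrt(370129)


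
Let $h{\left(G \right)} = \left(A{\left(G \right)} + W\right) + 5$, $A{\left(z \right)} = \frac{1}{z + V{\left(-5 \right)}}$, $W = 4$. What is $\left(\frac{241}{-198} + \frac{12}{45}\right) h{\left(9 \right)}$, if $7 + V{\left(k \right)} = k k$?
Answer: $- \frac{114802}{13365} \approx -8.5898$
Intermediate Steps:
$V{\left(k \right)} = -7 + k^{2}$ ($V{\left(k \right)} = -7 + k k = -7 + k^{2}$)
$A{\left(z \right)} = \frac{1}{18 + z}$ ($A{\left(z \right)} = \frac{1}{z - \left(7 - \left(-5\right)^{2}\right)} = \frac{1}{z + \left(-7 + 25\right)} = \frac{1}{z + 18} = \frac{1}{18 + z}$)
$h{\left(G \right)} = 9 + \frac{1}{18 + G}$ ($h{\left(G \right)} = \left(\frac{1}{18 + G} + 4\right) + 5 = \left(4 + \frac{1}{18 + G}\right) + 5 = 9 + \frac{1}{18 + G}$)
$\left(\frac{241}{-198} + \frac{12}{45}\right) h{\left(9 \right)} = \left(\frac{241}{-198} + \frac{12}{45}\right) \frac{163 + 9 \cdot 9}{18 + 9} = \left(241 \left(- \frac{1}{198}\right) + 12 \cdot \frac{1}{45}\right) \frac{163 + 81}{27} = \left(- \frac{241}{198} + \frac{4}{15}\right) \frac{1}{27} \cdot 244 = \left(- \frac{941}{990}\right) \frac{244}{27} = - \frac{114802}{13365}$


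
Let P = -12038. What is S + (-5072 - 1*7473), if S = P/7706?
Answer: -48341904/3853 ≈ -12547.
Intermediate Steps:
S = -6019/3853 (S = -12038/7706 = -12038*1/7706 = -6019/3853 ≈ -1.5622)
S + (-5072 - 1*7473) = -6019/3853 + (-5072 - 1*7473) = -6019/3853 + (-5072 - 7473) = -6019/3853 - 12545 = -48341904/3853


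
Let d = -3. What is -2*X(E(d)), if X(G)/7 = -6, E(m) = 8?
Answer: 84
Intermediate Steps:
X(G) = -42 (X(G) = 7*(-6) = -42)
-2*X(E(d)) = -2*(-42) = 84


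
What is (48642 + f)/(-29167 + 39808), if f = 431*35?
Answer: 63727/10641 ≈ 5.9888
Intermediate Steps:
f = 15085
(48642 + f)/(-29167 + 39808) = (48642 + 15085)/(-29167 + 39808) = 63727/10641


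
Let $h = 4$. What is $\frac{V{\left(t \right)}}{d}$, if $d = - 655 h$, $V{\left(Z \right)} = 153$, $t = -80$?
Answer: $- \frac{153}{2620} \approx -0.058397$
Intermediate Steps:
$d = -2620$ ($d = \left(-655\right) 4 = -2620$)
$\frac{V{\left(t \right)}}{d} = \frac{153}{-2620} = 153 \left(- \frac{1}{2620}\right) = - \frac{153}{2620}$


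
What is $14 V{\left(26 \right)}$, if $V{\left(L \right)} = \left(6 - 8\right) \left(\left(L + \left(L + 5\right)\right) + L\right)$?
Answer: $-2324$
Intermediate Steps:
$V{\left(L \right)} = -10 - 6 L$ ($V{\left(L \right)} = - 2 \left(\left(L + \left(5 + L\right)\right) + L\right) = - 2 \left(\left(5 + 2 L\right) + L\right) = - 2 \left(5 + 3 L\right) = -10 - 6 L$)
$14 V{\left(26 \right)} = 14 \left(-10 - 156\right) = 14 \left(-166\right) = -2324$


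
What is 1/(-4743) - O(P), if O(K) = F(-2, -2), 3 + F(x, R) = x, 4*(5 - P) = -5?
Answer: 23714/4743 ≈ 4.9998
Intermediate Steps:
P = 25/4 (P = 5 - 1/4*(-5) = 5 + 5/4 = 25/4 ≈ 6.2500)
F(x, R) = -3 + x
O(K) = -5 (O(K) = -3 - 2 = -5)
1/(-4743) - O(P) = 1/(-4743) - 1*(-5) = -1/4743 + 5 = 23714/4743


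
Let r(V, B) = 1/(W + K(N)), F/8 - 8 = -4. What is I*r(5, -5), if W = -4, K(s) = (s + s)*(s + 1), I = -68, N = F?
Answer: -1/31 ≈ -0.032258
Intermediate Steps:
F = 32 (F = 64 + 8*(-4) = 64 - 32 = 32)
N = 32
K(s) = 2*s*(1 + s) (K(s) = (2*s)*(1 + s) = 2*s*(1 + s))
r(V, B) = 1/2108 (r(V, B) = 1/(-4 + 2*32*(1 + 32)) = 1/(-4 + 2*32*33) = 1/(-4 + 2112) = 1/2108)
I*r(5, -5) = -68*1/2108 = -1/31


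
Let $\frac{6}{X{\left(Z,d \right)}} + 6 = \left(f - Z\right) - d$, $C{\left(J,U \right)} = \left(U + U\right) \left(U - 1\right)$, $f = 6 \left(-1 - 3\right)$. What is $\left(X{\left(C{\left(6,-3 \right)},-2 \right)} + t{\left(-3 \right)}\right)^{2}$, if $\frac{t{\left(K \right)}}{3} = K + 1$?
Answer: $\frac{25281}{676} \approx 37.398$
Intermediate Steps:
$t{\left(K \right)} = 3 + 3 K$ ($t{\left(K \right)} = 3 \left(K + 1\right) = 3 \left(1 + K\right) = 3 + 3 K$)
$f = -24$ ($f = 6 \left(-4\right) = -24$)
$C{\left(J,U \right)} = 2 U \left(-1 + U\right)$
$X{\left(Z,d \right)} = \frac{6}{-30 - Z - d}$ ($X{\left(Z,d \right)} = \frac{6}{-6 - \left(24 + Z + d\right)} = \frac{6}{-30 - Z - d}$)
$\left(X{\left(C{\left(6,-3 \right)},-2 \right)} + t{\left(-3 \right)}\right)^{2} = \left(- \frac{6}{30 + 2 \left(-3\right) \left(-1 - 3\right) - 2} + \left(3 + 3 \left(-3\right)\right)\right)^{2} = \left(- \frac{6}{30 + 2 \left(-3\right) \left(-4\right) - 2} + \left(3 - 9\right)\right)^{2} = \left(- \frac{6}{30 + 24 - 2} - 6\right)^{2} = \left(- \frac{6}{52} - 6\right)^{2} = \left(\left(-6\right) \frac{1}{52} - 6\right)^{2} = \left(- \frac{3}{26} - 6\right)^{2} = \left(- \frac{159}{26}\right)^{2} = \frac{25281}{676}$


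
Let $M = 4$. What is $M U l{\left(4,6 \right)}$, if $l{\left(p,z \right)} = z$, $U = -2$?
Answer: $-48$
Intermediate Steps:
$M U l{\left(4,6 \right)} = 4 \left(-2\right) 6 = \left(-8\right) 6 = -48$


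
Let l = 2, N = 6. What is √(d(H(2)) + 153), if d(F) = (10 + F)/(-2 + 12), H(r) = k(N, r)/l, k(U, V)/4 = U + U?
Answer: √3910/5 ≈ 12.506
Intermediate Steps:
k(U, V) = 8*U (k(U, V) = 4*(U + U) = 4*(2*U) = 8*U)
H(r) = 24 (H(r) = (8*6)/2 = 48*(½) = 24)
d(F) = 1 + F/10 (d(F) = (10 + F)/10 = (10 + F)*(⅒) = 1 + F/10)
√(d(H(2)) + 153) = √((1 + (⅒)*24) + 153) = √((1 + 12/5) + 153) = √(17/5 + 153) = √(782/5) = √3910/5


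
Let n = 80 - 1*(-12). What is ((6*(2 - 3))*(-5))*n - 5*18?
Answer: 2670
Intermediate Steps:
n = 92 (n = 80 + 12 = 92)
((6*(2 - 3))*(-5))*n - 5*18 = ((6*(2 - 3))*(-5))*92 - 5*18 = ((6*(-1))*(-5))*92 - 90 = -6*(-5)*92 - 90 = 30*92 - 90 = 2760 - 90 = 2670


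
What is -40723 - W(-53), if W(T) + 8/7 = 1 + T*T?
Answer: -304723/7 ≈ -43532.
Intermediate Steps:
W(T) = -1/7 + T**2 (W(T) = -8/7 + (1 + T*T) = -8/7 + (1 + T**2) = -1/7 + T**2)
-40723 - W(-53) = -40723 - (-1/7 + (-53)**2) = -40723 - (-1/7 + 2809) = -40723 - 1*19662/7 = -40723 - 19662/7 = -304723/7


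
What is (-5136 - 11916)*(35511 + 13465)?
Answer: -835138752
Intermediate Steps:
(-5136 - 11916)*(35511 + 13465) = -17052*48976 = -835138752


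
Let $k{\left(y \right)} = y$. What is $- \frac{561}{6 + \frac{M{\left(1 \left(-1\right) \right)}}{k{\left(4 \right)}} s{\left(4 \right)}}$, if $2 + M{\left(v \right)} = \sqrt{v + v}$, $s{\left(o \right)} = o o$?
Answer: $\frac{187}{6} + \frac{187 i \sqrt{2}}{3} \approx 31.167 + 88.153 i$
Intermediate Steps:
$s{\left(o \right)} = o^{2}$
$M{\left(v \right)} = -2 + \sqrt{2} \sqrt{v}$ ($M{\left(v \right)} = -2 + \sqrt{v + v} = -2 + \sqrt{2 v} = -2 + \sqrt{2} \sqrt{v}$)
$- \frac{561}{6 + \frac{M{\left(1 \left(-1\right) \right)}}{k{\left(4 \right)}} s{\left(4 \right)}} = - \frac{561}{6 + \frac{-2 + \sqrt{2} \sqrt{1 \left(-1\right)}}{4} \cdot 4^{2}} = - \frac{561}{6 + \left(-2 + \sqrt{2} \sqrt{-1}\right) \frac{1}{4} \cdot 16} = - \frac{561}{6 + \left(-2 + \sqrt{2} i\right) \frac{1}{4} \cdot 16} = - \frac{561}{6 + \left(-2 + i \sqrt{2}\right) \frac{1}{4} \cdot 16} = - \frac{561}{6 + \left(- \frac{1}{2} + \frac{i \sqrt{2}}{4}\right) 16} = - \frac{561}{6 - \left(8 - 4 i \sqrt{2}\right)} = - \frac{561}{-2 + 4 i \sqrt{2}}$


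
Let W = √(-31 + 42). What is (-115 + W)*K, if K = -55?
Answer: 6325 - 55*√11 ≈ 6142.6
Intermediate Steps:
W = √11 ≈ 3.3166
(-115 + W)*K = (-115 + √11)*(-55) = 6325 - 55*√11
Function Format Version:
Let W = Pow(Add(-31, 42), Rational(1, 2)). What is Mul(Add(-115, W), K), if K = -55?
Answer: Add(6325, Mul(-55, Pow(11, Rational(1, 2)))) ≈ 6142.6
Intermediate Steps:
W = Pow(11, Rational(1, 2)) ≈ 3.3166
Mul(Add(-115, W), K) = Mul(Add(-115, Pow(11, Rational(1, 2))), -55) = Add(6325, Mul(-55, Pow(11, Rational(1, 2))))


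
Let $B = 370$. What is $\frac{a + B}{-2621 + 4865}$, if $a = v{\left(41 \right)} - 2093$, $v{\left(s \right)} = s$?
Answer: $- \frac{841}{1122} \approx -0.74955$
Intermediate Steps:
$a = -2052$ ($a = 41 - 2093 = -2052$)
$\frac{a + B}{-2621 + 4865} = \frac{-2052 + 370}{-2621 + 4865} = - \frac{1682}{2244} = \left(-1682\right) \frac{1}{2244} = - \frac{841}{1122}$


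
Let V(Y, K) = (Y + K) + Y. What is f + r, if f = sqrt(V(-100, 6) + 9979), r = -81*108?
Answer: -8748 + sqrt(9785) ≈ -8649.1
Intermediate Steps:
r = -8748
V(Y, K) = K + 2*Y (V(Y, K) = (K + Y) + Y = K + 2*Y)
f = sqrt(9785) (f = sqrt((6 + 2*(-100)) + 9979) = sqrt((6 - 200) + 9979) = sqrt(-194 + 9979) = sqrt(9785) ≈ 98.919)
f + r = sqrt(9785) - 8748 = -8748 + sqrt(9785)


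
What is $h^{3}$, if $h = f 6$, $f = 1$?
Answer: $216$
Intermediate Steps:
$h = 6$ ($h = 1 \cdot 6 = 6$)
$h^{3} = 6^{3} = 216$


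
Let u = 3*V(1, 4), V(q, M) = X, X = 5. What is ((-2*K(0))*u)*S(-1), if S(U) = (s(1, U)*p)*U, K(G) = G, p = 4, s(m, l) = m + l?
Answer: 0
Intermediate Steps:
V(q, M) = 5
s(m, l) = l + m
S(U) = U*(4 + 4*U) (S(U) = ((U + 1)*4)*U = ((1 + U)*4)*U = (4 + 4*U)*U = U*(4 + 4*U))
u = 15 (u = 3*5 = 15)
((-2*K(0))*u)*S(-1) = (-2*0*15)*(4*(-1)*(1 - 1)) = (0*15)*(4*(-1)*0) = 0*0 = 0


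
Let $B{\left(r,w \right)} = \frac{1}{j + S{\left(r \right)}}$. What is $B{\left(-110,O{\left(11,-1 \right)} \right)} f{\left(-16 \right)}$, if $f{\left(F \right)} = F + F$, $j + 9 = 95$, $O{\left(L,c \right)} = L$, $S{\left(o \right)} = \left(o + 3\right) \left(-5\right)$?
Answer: $- \frac{32}{621} \approx -0.05153$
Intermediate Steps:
$S{\left(o \right)} = -15 - 5 o$ ($S{\left(o \right)} = \left(3 + o\right) \left(-5\right) = -15 - 5 o$)
$j = 86$ ($j = -9 + 95 = 86$)
$f{\left(F \right)} = 2 F$
$B{\left(r,w \right)} = \frac{1}{71 - 5 r}$ ($B{\left(r,w \right)} = \frac{1}{86 - \left(15 + 5 r\right)} = \frac{1}{71 - 5 r}$)
$B{\left(-110,O{\left(11,-1 \right)} \right)} f{\left(-16 \right)} = - \frac{1}{-71 + 5 \left(-110\right)} 2 \left(-16\right) = - \frac{1}{-71 - 550} \left(-32\right) = - \frac{1}{-621} \left(-32\right) = \left(-1\right) \left(- \frac{1}{621}\right) \left(-32\right) = \frac{1}{621} \left(-32\right) = - \frac{32}{621}$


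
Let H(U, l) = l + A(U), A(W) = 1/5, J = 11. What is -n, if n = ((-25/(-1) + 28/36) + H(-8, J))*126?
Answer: -23296/5 ≈ -4659.2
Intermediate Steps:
A(W) = 1/5
H(U, l) = 1/5 + l (H(U, l) = l + 1/5 = 1/5 + l)
n = 23296/5 (n = ((-25/(-1) + 28/36) + (1/5 + 11))*126 = ((-25*(-1) + 28*(1/36)) + 56/5)*126 = ((25 + 7/9) + 56/5)*126 = (232/9 + 56/5)*126 = (1664/45)*126 = 23296/5 ≈ 4659.2)
-n = -1*23296/5 = -23296/5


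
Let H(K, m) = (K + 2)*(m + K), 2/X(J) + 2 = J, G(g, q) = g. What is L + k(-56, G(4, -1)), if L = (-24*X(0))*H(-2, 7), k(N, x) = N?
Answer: -56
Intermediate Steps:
X(J) = 2/(-2 + J)
H(K, m) = (2 + K)*(K + m)
L = 0 (L = (-48/(-2 + 0))*((-2)**2 + 2*(-2) + 2*7 - 2*7) = (-48/(-2))*(4 - 4 + 14 - 14) = -48*(-1)/2*0 = -24*(-1)*0 = 24*0 = 0)
L + k(-56, G(4, -1)) = 0 - 56 = -56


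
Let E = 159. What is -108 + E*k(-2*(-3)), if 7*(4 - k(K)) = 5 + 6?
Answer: 1947/7 ≈ 278.14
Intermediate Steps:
k(K) = 17/7 (k(K) = 4 - (5 + 6)/7 = 4 - ⅐*11 = 4 - 11/7 = 17/7)
-108 + E*k(-2*(-3)) = -108 + 159*(17/7) = -108 + 2703/7 = 1947/7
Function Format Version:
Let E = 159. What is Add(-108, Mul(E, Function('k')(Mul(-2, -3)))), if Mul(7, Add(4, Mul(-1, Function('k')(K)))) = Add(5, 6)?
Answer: Rational(1947, 7) ≈ 278.14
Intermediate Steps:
Function('k')(K) = Rational(17, 7) (Function('k')(K) = Add(4, Mul(Rational(-1, 7), Add(5, 6))) = Add(4, Mul(Rational(-1, 7), 11)) = Add(4, Rational(-11, 7)) = Rational(17, 7))
Add(-108, Mul(E, Function('k')(Mul(-2, -3)))) = Add(-108, Mul(159, Rational(17, 7))) = Add(-108, Rational(2703, 7)) = Rational(1947, 7)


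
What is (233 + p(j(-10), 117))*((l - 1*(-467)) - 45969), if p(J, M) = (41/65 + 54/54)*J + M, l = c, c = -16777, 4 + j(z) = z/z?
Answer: -1397042528/65 ≈ -2.1493e+7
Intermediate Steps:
j(z) = -3 (j(z) = -4 + z/z = -4 + 1 = -3)
l = -16777
p(J, M) = M + 106*J/65 (p(J, M) = (41*(1/65) + 54*(1/54))*J + M = (41/65 + 1)*J + M = 106*J/65 + M = M + 106*J/65)
(233 + p(j(-10), 117))*((l - 1*(-467)) - 45969) = (233 + (117 + (106/65)*(-3)))*((-16777 - 1*(-467)) - 45969) = (233 + (117 - 318/65))*((-16777 + 467) - 45969) = (233 + 7287/65)*(-16310 - 45969) = (22432/65)*(-62279) = -1397042528/65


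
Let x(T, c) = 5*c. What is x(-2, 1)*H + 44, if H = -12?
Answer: -16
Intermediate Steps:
x(-2, 1)*H + 44 = (5*1)*(-12) + 44 = 5*(-12) + 44 = -60 + 44 = -16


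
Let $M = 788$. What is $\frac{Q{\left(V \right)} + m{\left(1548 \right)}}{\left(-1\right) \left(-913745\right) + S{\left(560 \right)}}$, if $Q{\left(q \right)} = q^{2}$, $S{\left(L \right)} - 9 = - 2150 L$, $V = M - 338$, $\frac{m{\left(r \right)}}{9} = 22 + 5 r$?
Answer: $- \frac{136179}{145123} \approx -0.93837$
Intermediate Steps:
$m{\left(r \right)} = 198 + 45 r$ ($m{\left(r \right)} = 9 \left(22 + 5 r\right) = 198 + 45 r$)
$V = 450$ ($V = 788 - 338 = 450$)
$S{\left(L \right)} = 9 - 2150 L$
$\frac{Q{\left(V \right)} + m{\left(1548 \right)}}{\left(-1\right) \left(-913745\right) + S{\left(560 \right)}} = \frac{450^{2} + \left(198 + 45 \cdot 1548\right)}{\left(-1\right) \left(-913745\right) + \left(9 - 1204000\right)} = \frac{202500 + \left(198 + 69660\right)}{913745 + \left(9 - 1204000\right)} = \frac{202500 + 69858}{913745 - 1203991} = \frac{272358}{-290246} = 272358 \left(- \frac{1}{290246}\right) = - \frac{136179}{145123}$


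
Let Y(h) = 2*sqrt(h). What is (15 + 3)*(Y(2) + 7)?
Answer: 126 + 36*sqrt(2) ≈ 176.91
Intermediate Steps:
(15 + 3)*(Y(2) + 7) = (15 + 3)*(2*sqrt(2) + 7) = 18*(7 + 2*sqrt(2)) = 126 + 36*sqrt(2)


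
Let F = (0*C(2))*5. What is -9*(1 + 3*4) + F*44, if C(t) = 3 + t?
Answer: -117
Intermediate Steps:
F = 0 (F = (0*(3 + 2))*5 = (0*5)*5 = 0*5 = 0)
-9*(1 + 3*4) + F*44 = -9*(1 + 3*4) + 0*44 = -9*(1 + 12) + 0 = -9*13 + 0 = -117 + 0 = -117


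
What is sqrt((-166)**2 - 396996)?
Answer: 4*I*sqrt(23090) ≈ 607.82*I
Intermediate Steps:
sqrt((-166)**2 - 396996) = sqrt(27556 - 396996) = sqrt(-369440) = 4*I*sqrt(23090)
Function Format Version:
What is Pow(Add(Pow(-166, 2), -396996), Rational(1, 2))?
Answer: Mul(4, I, Pow(23090, Rational(1, 2))) ≈ Mul(607.82, I)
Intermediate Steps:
Pow(Add(Pow(-166, 2), -396996), Rational(1, 2)) = Pow(Add(27556, -396996), Rational(1, 2)) = Pow(-369440, Rational(1, 2)) = Mul(4, I, Pow(23090, Rational(1, 2)))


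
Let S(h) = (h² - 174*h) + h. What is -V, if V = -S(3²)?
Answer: -1476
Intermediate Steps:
S(h) = h² - 173*h
V = 1476 (V = -3²*(-173 + 3²) = -9*(-173 + 9) = -9*(-164) = -1*(-1476) = 1476)
-V = -1*1476 = -1476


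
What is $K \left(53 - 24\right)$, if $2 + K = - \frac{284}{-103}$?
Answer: $\frac{2262}{103} \approx 21.961$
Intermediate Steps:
$K = \frac{78}{103}$ ($K = -2 - \frac{284}{-103} = -2 - - \frac{284}{103} = -2 + \frac{284}{103} = \frac{78}{103} \approx 0.75728$)
$K \left(53 - 24\right) = \frac{78 \left(53 - 24\right)}{103} = \frac{78}{103} \cdot 29 = \frac{2262}{103}$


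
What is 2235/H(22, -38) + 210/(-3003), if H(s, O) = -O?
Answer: 319225/5434 ≈ 58.746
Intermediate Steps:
2235/H(22, -38) + 210/(-3003) = 2235/((-1*(-38))) + 210/(-3003) = 2235/38 + 210*(-1/3003) = 2235*(1/38) - 10/143 = 2235/38 - 10/143 = 319225/5434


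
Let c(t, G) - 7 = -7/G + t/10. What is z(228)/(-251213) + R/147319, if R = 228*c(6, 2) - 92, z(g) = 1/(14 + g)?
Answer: 256183266249/44780222015870 ≈ 0.0057209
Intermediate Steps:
c(t, G) = 7 - 7/G + t/10 (c(t, G) = 7 + (-7/G + t/10) = 7 - 7/G + t/10)
R = 4214/5 (R = 228*(7 - 7/2 + (⅒)*6) - 92 = 228*(7 - 7*½ + ⅗) - 92 = 228*(7 - 7/2 + ⅗) - 92 = 228*(41/10) - 92 = 4674/5 - 92 = 4214/5 ≈ 842.80)
z(228)/(-251213) + R/147319 = 1/((14 + 228)*(-251213)) + (4214/5)/147319 = -1/251213/242 + (4214/5)*(1/147319) = (1/242)*(-1/251213) + 4214/736595 = -1/60793546 + 4214/736595 = 256183266249/44780222015870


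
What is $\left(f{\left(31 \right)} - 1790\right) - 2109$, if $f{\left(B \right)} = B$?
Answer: $-3868$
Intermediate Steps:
$\left(f{\left(31 \right)} - 1790\right) - 2109 = \left(31 - 1790\right) - 2109 = -1759 - 2109 = -3868$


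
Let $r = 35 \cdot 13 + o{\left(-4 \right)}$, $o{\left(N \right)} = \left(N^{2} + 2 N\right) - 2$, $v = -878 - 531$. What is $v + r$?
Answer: $-948$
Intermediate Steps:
$v = -1409$
$o{\left(N \right)} = -2 + N^{2} + 2 N$
$r = 461$ ($r = 35 \cdot 13 + \left(-2 + \left(-4\right)^{2} + 2 \left(-4\right)\right) = 455 - -6 = 455 + 6 = 461$)
$v + r = -1409 + 461 = -948$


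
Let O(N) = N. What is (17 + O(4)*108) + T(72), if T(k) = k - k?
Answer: 449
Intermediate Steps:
T(k) = 0
(17 + O(4)*108) + T(72) = (17 + 4*108) + 0 = (17 + 432) + 0 = 449 + 0 = 449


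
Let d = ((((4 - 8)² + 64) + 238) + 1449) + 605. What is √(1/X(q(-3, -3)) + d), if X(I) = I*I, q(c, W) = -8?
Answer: √151809/8 ≈ 48.703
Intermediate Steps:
X(I) = I²
d = 2372 (d = ((((-4)² + 64) + 238) + 1449) + 605 = (((16 + 64) + 238) + 1449) + 605 = ((80 + 238) + 1449) + 605 = (318 + 1449) + 605 = 1767 + 605 = 2372)
√(1/X(q(-3, -3)) + d) = √(1/((-8)²) + 2372) = √(1/64 + 2372) = √(151809/64) = √151809/8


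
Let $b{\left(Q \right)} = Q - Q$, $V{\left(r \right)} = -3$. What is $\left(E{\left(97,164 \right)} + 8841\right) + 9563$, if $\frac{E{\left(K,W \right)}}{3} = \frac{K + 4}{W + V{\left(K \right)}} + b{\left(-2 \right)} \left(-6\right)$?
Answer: $\frac{2963347}{161} \approx 18406.0$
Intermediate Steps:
$b{\left(Q \right)} = 0$
$E{\left(K,W \right)} = \frac{3 \left(4 + K\right)}{-3 + W}$ ($E{\left(K,W \right)} = 3 \left(\frac{K + 4}{W - 3} + 0 \left(-6\right)\right) = 3 \left(\frac{4 + K}{-3 + W} + 0\right) = 3 \frac{4 + K}{-3 + W} = \frac{3 \left(4 + K\right)}{-3 + W}$)
$\left(E{\left(97,164 \right)} + 8841\right) + 9563 = \left(\frac{3 \left(4 + 97\right)}{-3 + 164} + 8841\right) + 9563 = \left(3 \cdot \frac{1}{161} \cdot 101 + 8841\right) + 9563 = \left(\frac{303}{161} + 8841\right) + 9563 = \frac{1423704}{161} + 9563 = \frac{2963347}{161}$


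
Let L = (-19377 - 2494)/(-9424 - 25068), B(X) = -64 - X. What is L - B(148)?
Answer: 7334175/34492 ≈ 212.63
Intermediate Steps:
L = 21871/34492 (L = -21871/(-34492) = -21871*(-1/34492) = 21871/34492 ≈ 0.63409)
L - B(148) = 21871/34492 - (-64 - 1*148) = 21871/34492 - (-64 - 148) = 21871/34492 - 1*(-212) = 21871/34492 + 212 = 7334175/34492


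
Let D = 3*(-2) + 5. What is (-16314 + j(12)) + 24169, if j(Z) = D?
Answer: 7854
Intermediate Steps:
D = -1 (D = -6 + 5 = -1)
j(Z) = -1
(-16314 + j(12)) + 24169 = (-16314 - 1) + 24169 = -16315 + 24169 = 7854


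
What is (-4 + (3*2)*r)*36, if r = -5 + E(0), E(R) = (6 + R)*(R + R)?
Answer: -1224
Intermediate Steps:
E(R) = 2*R*(6 + R) (E(R) = (6 + R)*(2*R) = 2*R*(6 + R))
r = -5 (r = -5 + 2*0*(6 + 0) = -5 + 2*0*6 = -5 + 0 = -5)
(-4 + (3*2)*r)*36 = (-4 + (3*2)*(-5))*36 = (-4 + 6*(-5))*36 = (-4 - 30)*36 = -34*36 = -1224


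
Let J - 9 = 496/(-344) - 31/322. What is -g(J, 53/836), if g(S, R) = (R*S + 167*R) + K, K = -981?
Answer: 11227299389/11575256 ≈ 969.94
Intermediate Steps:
J = 103317/13846 (J = 9 + (496/(-344) - 31/322) = 9 + (496*(-1/344) - 31*1/322) = 9 + (-62/43 - 31/322) = 9 - 21297/13846 = 103317/13846 ≈ 7.4619)
g(S, R) = -981 + 167*R + R*S (g(S, R) = (R*S + 167*R) - 981 = (167*R + R*S) - 981 = -981 + 167*R + R*S)
-g(J, 53/836) = -(-981 + 167*(53/836) + (53/836)*(103317/13846)) = -(-981 + 8851/836 + 5475801/11575256) = -1*(-11227299389/11575256) = 11227299389/11575256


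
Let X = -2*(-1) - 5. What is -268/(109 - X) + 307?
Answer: 8529/28 ≈ 304.61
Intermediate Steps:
X = -3 (X = 2 - 5 = -3)
-268/(109 - X) + 307 = -268/(109 - 1*(-3)) + 307 = -268/(109 + 3) + 307 = -268/112 + 307 = -268*1/112 + 307 = -67/28 + 307 = 8529/28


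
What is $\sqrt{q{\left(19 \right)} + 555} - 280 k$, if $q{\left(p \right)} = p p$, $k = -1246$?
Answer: $348880 + 2 \sqrt{229} \approx 3.4891 \cdot 10^{5}$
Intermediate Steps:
$q{\left(p \right)} = p^{2}$
$\sqrt{q{\left(19 \right)} + 555} - 280 k = \sqrt{19^{2} + 555} - -348880 = \sqrt{361 + 555} + 348880 = \sqrt{916} + 348880 = 2 \sqrt{229} + 348880 = 348880 + 2 \sqrt{229}$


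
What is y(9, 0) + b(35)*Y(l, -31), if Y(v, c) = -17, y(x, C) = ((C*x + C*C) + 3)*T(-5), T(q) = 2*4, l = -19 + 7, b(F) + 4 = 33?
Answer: -469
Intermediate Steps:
b(F) = 29 (b(F) = -4 + 33 = 29)
l = -12
T(q) = 8
y(x, C) = 24 + 8*C² + 8*C*x (y(x, C) = ((C*x + C*C) + 3)*8 = ((C*x + C²) + 3)*8 = ((C² + C*x) + 3)*8 = (3 + C² + C*x)*8 = 24 + 8*C² + 8*C*x)
y(9, 0) + b(35)*Y(l, -31) = (24 + 8*0² + 8*0*9) + 29*(-17) = (24 + 8*0 + 0) - 493 = (24 + 0 + 0) - 493 = 24 - 493 = -469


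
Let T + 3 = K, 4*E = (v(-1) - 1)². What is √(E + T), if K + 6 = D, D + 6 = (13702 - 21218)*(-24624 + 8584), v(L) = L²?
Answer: 5*√4822265 ≈ 10980.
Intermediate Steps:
E = 0 (E = ((-1)² - 1)²/4 = (1 - 1)²/4 = (¼)*0² = (¼)*0 = 0)
D = 120556634 (D = -6 + (13702 - 21218)*(-24624 + 8584) = -6 - 7516*(-16040) = -6 + 120556640 = 120556634)
K = 120556628 (K = -6 + 120556634 = 120556628)
T = 120556625 (T = -3 + 120556628 = 120556625)
√(E + T) = √(0 + 120556625) = √120556625 = 5*√4822265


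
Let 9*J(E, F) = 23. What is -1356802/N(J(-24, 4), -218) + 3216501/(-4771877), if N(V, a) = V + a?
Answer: 58264193520747/9252669503 ≈ 6297.0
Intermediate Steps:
J(E, F) = 23/9 (J(E, F) = (⅑)*23 = 23/9)
-1356802/N(J(-24, 4), -218) + 3216501/(-4771877) = -1356802/(23/9 - 218) + 3216501/(-4771877) = -1356802/(-1939/9) + 3216501*(-1/4771877) = -1356802*(-9/1939) - 3216501/4771877 = 12211218/1939 - 3216501/4771877 = 58264193520747/9252669503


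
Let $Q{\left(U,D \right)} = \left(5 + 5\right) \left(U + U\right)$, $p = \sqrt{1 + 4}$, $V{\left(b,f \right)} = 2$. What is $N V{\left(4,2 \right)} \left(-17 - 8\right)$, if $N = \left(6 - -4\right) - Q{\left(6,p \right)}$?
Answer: $5500$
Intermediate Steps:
$p = \sqrt{5} \approx 2.2361$
$Q{\left(U,D \right)} = 20 U$ ($Q{\left(U,D \right)} = 10 \cdot 2 U = 20 U$)
$N = -110$ ($N = \left(6 - -4\right) - 20 \cdot 6 = \left(6 + 4\right) - 120 = 10 - 120 = -110$)
$N V{\left(4,2 \right)} \left(-17 - 8\right) = \left(-110\right) 2 \left(-17 - 8\right) = \left(-220\right) \left(-25\right) = 5500$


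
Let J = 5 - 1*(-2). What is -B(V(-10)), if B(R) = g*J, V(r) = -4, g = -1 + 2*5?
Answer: -63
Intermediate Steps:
J = 7 (J = 5 + 2 = 7)
g = 9 (g = -1 + 10 = 9)
B(R) = 63 (B(R) = 9*7 = 63)
-B(V(-10)) = -1*63 = -63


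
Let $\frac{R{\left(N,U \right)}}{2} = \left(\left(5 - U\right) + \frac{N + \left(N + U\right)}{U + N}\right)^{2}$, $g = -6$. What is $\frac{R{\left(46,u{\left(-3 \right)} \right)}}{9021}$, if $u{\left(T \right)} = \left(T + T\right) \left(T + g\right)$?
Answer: $\frac{5650129}{11276250} \approx 0.50106$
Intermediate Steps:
$u{\left(T \right)} = 2 T \left(-6 + T\right)$ ($u{\left(T \right)} = \left(T + T\right) \left(T - 6\right) = 2 T \left(-6 + T\right)$)
$R{\left(N,U \right)} = 2 \left(5 - U + \frac{U + 2 N}{N + U}\right)^{2}$ ($R{\left(N,U \right)} = 2 \left(\left(5 - U\right) + \frac{N + \left(N + U\right)}{U + N}\right)^{2} = 2 \left(\left(5 - U\right) + \frac{U + 2 N}{N + U}\right)^{2} = 2 \left(5 - U + \frac{U + 2 N}{N + U}\right)^{2}$)
$\frac{R{\left(46,u{\left(-3 \right)} \right)}}{9021} = \frac{2 \frac{1}{\left(46 + 2 \left(-3\right) \left(-6 - 3\right)\right)^{2}} \left(\left(2 \left(-3\right) \left(-6 - 3\right)\right)^{2} - 322 - 6 \cdot 2 \left(-3\right) \left(-6 - 3\right) + 46 \cdot 2 \left(-3\right) \left(-6 - 3\right)\right)^{2}}{9021} = \frac{2 \left(\left(2 \left(-3\right) \left(-9\right)\right)^{2} - 322 - 6 \cdot 2 \left(-3\right) \left(-9\right) + 46 \cdot 2 \left(-3\right) \left(-9\right)\right)^{2}}{\left(46 + 2 \left(-3\right) \left(-9\right)\right)^{2}} \cdot \frac{1}{9021} = \frac{2 \left(54^{2} - 322 - 324 + 46 \cdot 54\right)^{2}}{\left(46 + 54\right)^{2}} \cdot \frac{1}{9021} = \frac{2 \left(2916 - 322 - 324 + 2484\right)^{2}}{10000} \cdot \frac{1}{9021} = 2 \cdot \frac{1}{10000} \cdot 4754^{2} \cdot \frac{1}{9021} = 2 \cdot \frac{1}{10000} \cdot 22600516 \cdot \frac{1}{9021} = \frac{5650129}{1250} \cdot \frac{1}{9021} = \frac{5650129}{11276250}$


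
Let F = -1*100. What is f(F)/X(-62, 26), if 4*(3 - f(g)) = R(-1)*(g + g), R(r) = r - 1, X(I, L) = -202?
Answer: 97/202 ≈ 0.48020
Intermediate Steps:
F = -100
R(r) = -1 + r
f(g) = 3 + g (f(g) = 3 - (-1 - 1)*(g + g)/4 = 3 - (-1)*2*g/2 = 3 - (-1)*g = 3 + g)
f(F)/X(-62, 26) = (3 - 100)/(-202) = -97*(-1/202) = 97/202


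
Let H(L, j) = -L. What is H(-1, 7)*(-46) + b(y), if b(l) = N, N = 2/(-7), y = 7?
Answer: -324/7 ≈ -46.286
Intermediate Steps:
N = -2/7 (N = 2*(-⅐) = -2/7 ≈ -0.28571)
b(l) = -2/7
H(-1, 7)*(-46) + b(y) = -1*(-1)*(-46) - 2/7 = 1*(-46) - 2/7 = -46 - 2/7 = -324/7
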